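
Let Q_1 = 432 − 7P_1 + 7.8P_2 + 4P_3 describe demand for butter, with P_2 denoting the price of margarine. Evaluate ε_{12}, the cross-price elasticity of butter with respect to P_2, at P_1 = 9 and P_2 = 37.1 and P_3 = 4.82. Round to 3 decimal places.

At P_1 = 9 and P_2 = 37.1 and P_3 = 4.82: Q_1 = 677.66.
∂Q_1/∂P_2 = 7.8.
ε = (∂Q_1/∂P_2)(P_2/Q_1) = 7.8 × (37.1/677.66) ≈ 0.427.

0.427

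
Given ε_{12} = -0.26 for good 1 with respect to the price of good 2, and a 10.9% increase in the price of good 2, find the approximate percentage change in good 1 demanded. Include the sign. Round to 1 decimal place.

%ΔQ ≈ ε × %ΔP of good 2 = -0.26 × (10.9%) = -2.8%.
Demand for good 1 falls by about 2.8%.

-2.8%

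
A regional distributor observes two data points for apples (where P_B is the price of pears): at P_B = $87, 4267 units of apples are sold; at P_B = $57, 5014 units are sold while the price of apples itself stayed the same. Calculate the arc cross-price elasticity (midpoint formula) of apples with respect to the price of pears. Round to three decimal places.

ΔQ_A = 5014 − 4267 = 747; ΔP_B = 57 − 87 = -30.
Midpoints: Q̄_A = 4640.5, P̄_B = 72.00.
ε = (ΔQ_A/Q̄_A)/(ΔP_B/P̄_B) = (747/4640.5)/(-30/72.00) ≈ -0.386.

-0.386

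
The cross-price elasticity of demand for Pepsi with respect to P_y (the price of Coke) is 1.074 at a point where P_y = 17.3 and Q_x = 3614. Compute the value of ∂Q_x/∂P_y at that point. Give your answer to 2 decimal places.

224.36

ε = (∂Q_x/∂P_y)·(P_y/Q_x) ⇒ ∂Q_x/∂P_y = ε·Q_x/P_y = 1.074 × 3614/17.3 ≈ 224.36.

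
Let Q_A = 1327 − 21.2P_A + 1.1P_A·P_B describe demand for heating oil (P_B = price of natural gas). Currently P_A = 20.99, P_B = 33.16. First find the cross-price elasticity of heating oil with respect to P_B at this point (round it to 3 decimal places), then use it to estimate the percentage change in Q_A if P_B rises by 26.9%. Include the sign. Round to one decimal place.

12.5%

At P_A = 20.99, P_B = 33.16: Q_A = 1647.643.
∂Q_A/∂P_B = 1.1P_A = 23.0890.
ε = (∂Q_A/∂P_B)(P_B/Q_A) = 23.0890 × 33.16/1647.643 ≈ 0.465.
%ΔQ_A ≈ ε × %ΔP_B = 0.465 × (26.9%) = 12.5%.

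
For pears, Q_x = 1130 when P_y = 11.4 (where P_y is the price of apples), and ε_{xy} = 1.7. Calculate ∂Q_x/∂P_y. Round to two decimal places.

ε = (∂Q_x/∂P_y)·(P_y/Q_x) ⇒ ∂Q_x/∂P_y = ε·Q_x/P_y = 1.7 × 1130/11.4 ≈ 168.51.

168.51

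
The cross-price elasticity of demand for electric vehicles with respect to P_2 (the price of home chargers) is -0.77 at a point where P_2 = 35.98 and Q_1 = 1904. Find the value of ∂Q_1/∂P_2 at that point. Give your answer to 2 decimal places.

ε = (∂Q_1/∂P_2)·(P_2/Q_1) ⇒ ∂Q_1/∂P_2 = ε·Q_1/P_2 = -0.77 × 1904/35.98 ≈ -40.75.

-40.75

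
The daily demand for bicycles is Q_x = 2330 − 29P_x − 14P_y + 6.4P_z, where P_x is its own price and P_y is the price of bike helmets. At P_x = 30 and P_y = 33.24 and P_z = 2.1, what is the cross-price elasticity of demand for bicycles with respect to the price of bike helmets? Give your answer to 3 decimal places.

At P_x = 30 and P_y = 33.24 and P_z = 2.1: Q_x = 1008.08.
∂Q_x/∂P_y = -14.
ε = (∂Q_x/∂P_y)(P_y/Q_x) = -14 × (33.24/1008.08) ≈ -0.462.

-0.462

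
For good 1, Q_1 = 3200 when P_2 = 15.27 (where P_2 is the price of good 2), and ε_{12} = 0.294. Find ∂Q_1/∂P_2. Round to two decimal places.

ε = (∂Q_1/∂P_2)·(P_2/Q_1) ⇒ ∂Q_1/∂P_2 = ε·Q_1/P_2 = 0.294 × 3200/15.27 ≈ 61.61.

61.61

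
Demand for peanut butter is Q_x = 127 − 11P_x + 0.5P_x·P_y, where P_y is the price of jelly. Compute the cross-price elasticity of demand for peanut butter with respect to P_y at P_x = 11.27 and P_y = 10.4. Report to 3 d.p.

At P_x = 11.27 and P_y = 10.4: Q_x = 61.634.
∂Q_x/∂P_y = 0.5P_x = 0.5(11.27) = 5.6350.
ε = (∂Q_x/∂P_y)(P_y/Q_x) = 5.6350 × (10.4/61.634) ≈ 0.951.

0.951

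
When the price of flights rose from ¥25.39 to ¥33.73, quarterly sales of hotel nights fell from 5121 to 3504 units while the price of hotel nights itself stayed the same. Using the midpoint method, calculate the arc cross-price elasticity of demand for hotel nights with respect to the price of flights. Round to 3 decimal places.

-1.329

ΔQ_A = 3504 − 5121 = -1617; ΔP_B = 33.73 − 25.39 = 8.34.
Midpoints: Q̄_A = 4312.5, P̄_B = 29.56.
ε = (ΔQ_A/Q̄_A)/(ΔP_B/P̄_B) = (-1617/4312.5)/(8.34/29.56) ≈ -1.329.
ε < 0: hotel nights and flights are complements.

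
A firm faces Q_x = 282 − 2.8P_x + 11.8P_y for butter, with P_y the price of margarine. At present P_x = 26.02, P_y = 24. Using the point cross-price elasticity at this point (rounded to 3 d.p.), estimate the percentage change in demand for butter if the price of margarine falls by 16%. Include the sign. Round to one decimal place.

At P_x = 26.02, P_y = 24: Q_x = 492.344.
∂Q_x/∂P_y = 11.8.
ε = (∂Q_x/∂P_y)(P_y/Q_x) = 11.8000 × 24/492.344 ≈ 0.575.
%ΔQ_x ≈ ε × %ΔP_y = 0.575 × (-16%) = -9.2%.

-9.2%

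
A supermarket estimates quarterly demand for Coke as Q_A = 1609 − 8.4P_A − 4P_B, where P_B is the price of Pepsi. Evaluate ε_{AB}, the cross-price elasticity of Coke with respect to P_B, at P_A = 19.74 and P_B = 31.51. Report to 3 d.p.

At P_A = 19.74 and P_B = 31.51: Q_A = 1317.144.
∂Q_A/∂P_B = -4.
ε = (∂Q_A/∂P_B)(P_B/Q_A) = -4 × (31.51/1317.144) ≈ -0.096.
Since ε < 0, Coke and Pepsi are complements.

-0.096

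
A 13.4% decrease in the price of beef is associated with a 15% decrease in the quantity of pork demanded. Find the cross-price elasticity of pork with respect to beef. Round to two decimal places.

1.12

ε = (%ΔQ of pork) / (%ΔP of beef) = (-15%) / (-13.4%) ≈ 1.12.
Positive cross-price elasticity: substitutes.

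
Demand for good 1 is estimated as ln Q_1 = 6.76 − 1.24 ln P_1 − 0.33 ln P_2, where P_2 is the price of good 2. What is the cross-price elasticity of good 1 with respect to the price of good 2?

-0.33

In a log-linear (constant-elasticity) demand function, the coefficient on ln P_2 is the cross-price elasticity.
ε = -0.33. Negative, so good 1 and good 2 are complements.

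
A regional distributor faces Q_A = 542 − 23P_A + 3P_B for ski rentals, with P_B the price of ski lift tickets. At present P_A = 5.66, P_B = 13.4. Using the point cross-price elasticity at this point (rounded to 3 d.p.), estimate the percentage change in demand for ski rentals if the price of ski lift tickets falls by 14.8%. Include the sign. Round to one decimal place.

-1.3%

At P_A = 5.66, P_B = 13.4: Q_A = 452.02.
∂Q_A/∂P_B = 3.
ε = (∂Q_A/∂P_B)(P_B/Q_A) = 3.0000 × 13.4/452.02 ≈ 0.089.
%ΔQ_A ≈ ε × %ΔP_B = 0.089 × (-14.8%) = -1.3%.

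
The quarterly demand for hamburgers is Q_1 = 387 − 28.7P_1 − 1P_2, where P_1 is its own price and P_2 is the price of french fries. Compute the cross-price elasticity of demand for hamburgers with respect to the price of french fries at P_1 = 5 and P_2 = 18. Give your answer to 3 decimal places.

-0.080

At P_1 = 5 and P_2 = 18: Q_1 = 225.5.
∂Q_1/∂P_2 = -1.
ε = (∂Q_1/∂P_2)(P_2/Q_1) = -1 × (18/225.5) ≈ -0.080.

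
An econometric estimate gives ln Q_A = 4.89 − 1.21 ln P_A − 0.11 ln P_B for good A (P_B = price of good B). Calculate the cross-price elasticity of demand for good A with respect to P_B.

-0.11

In a log-linear (constant-elasticity) demand function, the coefficient on ln P_B is the cross-price elasticity.
ε = -0.11. Negative, so good A and good B are complements.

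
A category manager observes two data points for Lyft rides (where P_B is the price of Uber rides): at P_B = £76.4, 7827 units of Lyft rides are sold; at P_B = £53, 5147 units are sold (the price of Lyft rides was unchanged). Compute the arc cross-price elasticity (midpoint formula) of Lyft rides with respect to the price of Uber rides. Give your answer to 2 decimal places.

ΔQ_A = 5147 − 7827 = -2680; ΔP_B = 53 − 76.4 = -23.4.
Midpoints: Q̄_A = 6487.0, P̄_B = 64.70.
ε = (ΔQ_A/Q̄_A)/(ΔP_B/P̄_B) = (-2680/6487.0)/(-23.4/64.70) ≈ 1.14.

1.14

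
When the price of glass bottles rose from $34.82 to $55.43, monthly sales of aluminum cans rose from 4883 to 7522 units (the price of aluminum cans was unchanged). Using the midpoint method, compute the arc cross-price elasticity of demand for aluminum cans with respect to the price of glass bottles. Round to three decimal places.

0.932

ΔQ_A = 7522 − 4883 = 2639; ΔP_B = 55.43 − 34.82 = 20.61.
Midpoints: Q̄_A = 6202.5, P̄_B = 45.12.
ε = (ΔQ_A/Q̄_A)/(ΔP_B/P̄_B) = (2639/6202.5)/(20.61/45.12) ≈ 0.932.
ε > 0: aluminum cans and glass bottles are substitutes.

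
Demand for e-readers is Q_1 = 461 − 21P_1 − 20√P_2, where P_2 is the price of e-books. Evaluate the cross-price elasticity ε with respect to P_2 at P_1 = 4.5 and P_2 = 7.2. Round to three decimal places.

-0.086

At P_1 = 4.5 and P_2 = 7.2: Q_1 = 312.834.
∂Q_1/∂P_2 = -20/(2√P_2) = -20/(2√7.2) = -3.7268.
ε = (∂Q_1/∂P_2)(P_2/Q_1) = -3.7268 × (7.2/312.834) ≈ -0.086.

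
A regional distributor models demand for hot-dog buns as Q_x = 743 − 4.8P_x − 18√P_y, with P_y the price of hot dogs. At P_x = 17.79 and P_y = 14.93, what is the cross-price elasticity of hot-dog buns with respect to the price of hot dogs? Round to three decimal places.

At P_x = 17.79 and P_y = 14.93: Q_x = 588.057.
∂Q_x/∂P_y = -18/(2√P_y) = -18/(2√14.93) = -2.3292.
ε = (∂Q_x/∂P_y)(P_y/Q_x) = -2.3292 × (14.93/588.057) ≈ -0.059.
ε < 0: complements.

-0.059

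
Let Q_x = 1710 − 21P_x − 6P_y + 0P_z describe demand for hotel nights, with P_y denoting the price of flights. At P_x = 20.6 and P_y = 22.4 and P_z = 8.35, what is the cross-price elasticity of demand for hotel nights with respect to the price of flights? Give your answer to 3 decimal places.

At P_x = 20.6 and P_y = 22.4 and P_z = 8.35: Q_x = 1143.
∂Q_x/∂P_y = -6.
ε = (∂Q_x/∂P_y)(P_y/Q_x) = -6 × (22.4/1143) ≈ -0.118.

-0.118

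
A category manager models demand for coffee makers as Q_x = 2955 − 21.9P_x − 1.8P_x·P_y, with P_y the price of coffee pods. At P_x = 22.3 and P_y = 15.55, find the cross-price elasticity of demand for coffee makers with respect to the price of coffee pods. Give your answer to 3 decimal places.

-0.339

At P_x = 22.3 and P_y = 15.55: Q_x = 1842.453.
∂Q_x/∂P_y = -1.8P_x = -1.8(22.3) = -40.1400.
ε = (∂Q_x/∂P_y)(P_y/Q_x) = -40.1400 × (15.55/1842.453) ≈ -0.339.
ε < 0: complements.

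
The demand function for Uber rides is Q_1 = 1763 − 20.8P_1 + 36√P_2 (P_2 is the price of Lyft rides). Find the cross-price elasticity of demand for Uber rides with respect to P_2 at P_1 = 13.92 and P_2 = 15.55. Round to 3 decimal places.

0.044

At P_1 = 13.92 and P_2 = 15.55: Q_1 = 1615.425.
∂Q_1/∂P_2 = 36/(2√P_2) = 36/(2√15.55) = 4.5646.
ε = (∂Q_1/∂P_2)(P_2/Q_1) = 4.5646 × (15.55/1615.425) ≈ 0.044.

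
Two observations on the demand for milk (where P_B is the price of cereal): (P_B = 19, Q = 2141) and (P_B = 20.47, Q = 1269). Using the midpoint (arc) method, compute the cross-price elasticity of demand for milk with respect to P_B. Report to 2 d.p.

-6.87

ΔQ_A = 1269 − 2141 = -872; ΔP_B = 20.47 − 19 = 1.47.
Midpoints: Q̄_A = 1705.0, P̄_B = 19.73.
ε = (ΔQ_A/Q̄_A)/(ΔP_B/P̄_B) = (-872/1705.0)/(1.47/19.73) ≈ -6.87.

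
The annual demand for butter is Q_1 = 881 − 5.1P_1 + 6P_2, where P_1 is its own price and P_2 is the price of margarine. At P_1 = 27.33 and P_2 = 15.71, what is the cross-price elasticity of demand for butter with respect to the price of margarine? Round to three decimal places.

0.113

At P_1 = 27.33 and P_2 = 15.71: Q_1 = 835.877.
∂Q_1/∂P_2 = 6.
ε = (∂Q_1/∂P_2)(P_2/Q_1) = 6 × (15.71/835.877) ≈ 0.113.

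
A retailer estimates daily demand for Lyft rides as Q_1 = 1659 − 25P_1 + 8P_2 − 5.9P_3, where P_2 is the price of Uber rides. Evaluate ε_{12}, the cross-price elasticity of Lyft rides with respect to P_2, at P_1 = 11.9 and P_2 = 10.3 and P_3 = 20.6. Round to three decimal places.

At P_1 = 11.9 and P_2 = 10.3 and P_3 = 20.6: Q_1 = 1322.36.
∂Q_1/∂P_2 = 8.
ε = (∂Q_1/∂P_2)(P_2/Q_1) = 8 × (10.3/1322.36) ≈ 0.062.
Since ε > 0, Lyft rides and Uber rides are substitutes.

0.062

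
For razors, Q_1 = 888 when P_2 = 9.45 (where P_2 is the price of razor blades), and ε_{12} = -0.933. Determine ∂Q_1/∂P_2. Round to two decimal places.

ε = (∂Q_1/∂P_2)·(P_2/Q_1) ⇒ ∂Q_1/∂P_2 = ε·Q_1/P_2 = -0.933 × 888/9.45 ≈ -87.67.

-87.67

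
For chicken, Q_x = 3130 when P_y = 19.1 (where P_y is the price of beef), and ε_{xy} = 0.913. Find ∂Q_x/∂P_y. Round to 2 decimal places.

ε = (∂Q_x/∂P_y)·(P_y/Q_x) ⇒ ∂Q_x/∂P_y = ε·Q_x/P_y = 0.913 × 3130/19.1 ≈ 149.62.

149.62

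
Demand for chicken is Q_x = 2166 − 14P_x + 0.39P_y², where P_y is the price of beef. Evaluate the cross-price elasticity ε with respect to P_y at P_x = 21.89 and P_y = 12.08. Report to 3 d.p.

0.059

At P_x = 21.89 and P_y = 12.08: Q_x = 1916.451.
∂Q_x/∂P_y = 0.78P_y = 0.78(12.08) = 9.4224.
ε = (∂Q_x/∂P_y)(P_y/Q_x) = 9.4224 × (12.08/1916.451) ≈ 0.059.
ε > 0: substitutes.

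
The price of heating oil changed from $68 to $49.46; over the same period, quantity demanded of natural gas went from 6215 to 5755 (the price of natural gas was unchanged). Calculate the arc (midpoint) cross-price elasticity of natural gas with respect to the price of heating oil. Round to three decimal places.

0.243

ΔQ_A = 5755 − 6215 = -460; ΔP_B = 49.46 − 68 = -18.54.
Midpoints: Q̄_A = 5985.0, P̄_B = 58.73.
ε = (ΔQ_A/Q̄_A)/(ΔP_B/P̄_B) = (-460/5985.0)/(-18.54/58.73) ≈ 0.243.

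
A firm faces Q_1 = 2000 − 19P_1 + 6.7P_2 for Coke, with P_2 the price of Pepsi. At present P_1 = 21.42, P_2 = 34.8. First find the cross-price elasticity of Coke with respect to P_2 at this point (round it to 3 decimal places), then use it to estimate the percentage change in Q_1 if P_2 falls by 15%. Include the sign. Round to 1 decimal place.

At P_1 = 21.42, P_2 = 34.8: Q_1 = 1826.18.
∂Q_1/∂P_2 = 6.7.
ε = (∂Q_1/∂P_2)(P_2/Q_1) = 6.7000 × 34.8/1826.18 ≈ 0.128.
%ΔQ_1 ≈ ε × %ΔP_2 = 0.128 × (-15%) = -1.9%.

-1.9%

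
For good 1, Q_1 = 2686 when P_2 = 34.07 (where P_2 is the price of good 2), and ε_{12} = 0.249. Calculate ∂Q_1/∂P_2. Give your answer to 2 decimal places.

ε = (∂Q_1/∂P_2)·(P_2/Q_1) ⇒ ∂Q_1/∂P_2 = ε·Q_1/P_2 = 0.249 × 2686/34.07 ≈ 19.63.

19.63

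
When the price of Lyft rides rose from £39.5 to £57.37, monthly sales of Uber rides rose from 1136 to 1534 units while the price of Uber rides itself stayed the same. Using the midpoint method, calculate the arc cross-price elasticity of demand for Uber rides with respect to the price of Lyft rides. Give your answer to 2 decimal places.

0.81

ΔQ_A = 1534 − 1136 = 398; ΔP_B = 57.37 − 39.5 = 17.87.
Midpoints: Q̄_A = 1335.0, P̄_B = 48.44.
ε = (ΔQ_A/Q̄_A)/(ΔP_B/P̄_B) = (398/1335.0)/(17.87/48.44) ≈ 0.81.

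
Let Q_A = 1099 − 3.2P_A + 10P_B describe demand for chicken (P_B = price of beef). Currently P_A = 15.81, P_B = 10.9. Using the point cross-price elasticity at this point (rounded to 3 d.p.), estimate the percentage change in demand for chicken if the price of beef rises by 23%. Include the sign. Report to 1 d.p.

At P_A = 15.81, P_B = 10.9: Q_A = 1157.408.
∂Q_A/∂P_B = 10.
ε = (∂Q_A/∂P_B)(P_B/Q_A) = 10.0000 × 10.9/1157.408 ≈ 0.094.
%ΔQ_A ≈ ε × %ΔP_B = 0.094 × (23%) = 2.2%.

2.2%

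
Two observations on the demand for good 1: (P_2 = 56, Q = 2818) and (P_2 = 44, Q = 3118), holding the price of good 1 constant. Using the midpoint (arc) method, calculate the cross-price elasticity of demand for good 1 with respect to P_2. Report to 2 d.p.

-0.42

ΔQ_1 = 3118 − 2818 = 300; ΔP_2 = 44 − 56 = -12.
Midpoints: Q̄_1 = 2968.0, P̄_2 = 50.00.
ε = (ΔQ_1/Q̄_1)/(ΔP_2/P̄_2) = (300/2968.0)/(-12/50.00) ≈ -0.42.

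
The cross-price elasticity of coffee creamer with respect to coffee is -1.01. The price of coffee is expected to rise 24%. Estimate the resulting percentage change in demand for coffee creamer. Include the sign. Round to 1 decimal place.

-24.2%

%ΔQ ≈ ε × %ΔP of coffee = -1.01 × (24%) = -24.2%.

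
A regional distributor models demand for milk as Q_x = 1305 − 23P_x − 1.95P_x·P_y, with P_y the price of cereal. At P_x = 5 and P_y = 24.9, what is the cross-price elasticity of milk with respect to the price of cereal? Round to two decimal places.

-0.26

At P_x = 5 and P_y = 24.9: Q_x = 947.225.
∂Q_x/∂P_y = -1.95P_x = -1.95(5) = -9.7500.
ε = (∂Q_x/∂P_y)(P_y/Q_x) = -9.7500 × (24.9/947.225) ≈ -0.26.
ε < 0: complements.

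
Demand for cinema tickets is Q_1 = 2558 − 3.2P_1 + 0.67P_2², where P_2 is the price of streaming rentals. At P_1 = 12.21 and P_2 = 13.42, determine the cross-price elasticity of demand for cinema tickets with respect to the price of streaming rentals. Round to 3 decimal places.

At P_1 = 12.21 and P_2 = 13.42: Q_1 = 2639.593.
∂Q_1/∂P_2 = 1.34P_2 = 1.34(13.42) = 17.9828.
ε = (∂Q_1/∂P_2)(P_2/Q_1) = 17.9828 × (13.42/2639.593) ≈ 0.091.
ε > 0: substitutes.

0.091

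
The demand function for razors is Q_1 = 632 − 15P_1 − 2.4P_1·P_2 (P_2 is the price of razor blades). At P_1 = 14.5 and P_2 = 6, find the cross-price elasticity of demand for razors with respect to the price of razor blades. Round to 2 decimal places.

At P_1 = 14.5 and P_2 = 6: Q_1 = 205.7.
∂Q_1/∂P_2 = -2.4P_1 = -2.4(14.5) = -34.8000.
ε = (∂Q_1/∂P_2)(P_2/Q_1) = -34.8000 × (6/205.7) ≈ -1.02.

-1.02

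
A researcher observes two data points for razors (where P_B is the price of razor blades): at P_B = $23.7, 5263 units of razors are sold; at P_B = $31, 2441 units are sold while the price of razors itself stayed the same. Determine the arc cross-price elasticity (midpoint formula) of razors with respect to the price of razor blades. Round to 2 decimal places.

ΔQ_A = 2441 − 5263 = -2822; ΔP_B = 31 − 23.7 = 7.3.
Midpoints: Q̄_A = 3852.0, P̄_B = 27.35.
ε = (ΔQ_A/Q̄_A)/(ΔP_B/P̄_B) = (-2822/3852.0)/(7.3/27.35) ≈ -2.74.
ε < 0: razors and razor blades are complements.

-2.74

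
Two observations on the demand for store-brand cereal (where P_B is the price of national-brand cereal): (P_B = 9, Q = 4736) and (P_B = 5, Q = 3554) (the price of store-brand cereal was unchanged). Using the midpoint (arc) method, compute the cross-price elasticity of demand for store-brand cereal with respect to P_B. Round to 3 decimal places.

0.499

ΔQ_A = 3554 − 4736 = -1182; ΔP_B = 5 − 9 = -4.
Midpoints: Q̄_A = 4145.0, P̄_B = 7.00.
ε = (ΔQ_A/Q̄_A)/(ΔP_B/P̄_B) = (-1182/4145.0)/(-4/7.00) ≈ 0.499.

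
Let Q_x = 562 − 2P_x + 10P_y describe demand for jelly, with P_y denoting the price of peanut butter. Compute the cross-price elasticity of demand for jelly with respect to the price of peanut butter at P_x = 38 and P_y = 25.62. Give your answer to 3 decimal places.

At P_x = 38 and P_y = 25.62: Q_x = 742.2.
∂Q_x/∂P_y = 10.
ε = (∂Q_x/∂P_y)(P_y/Q_x) = 10 × (25.62/742.2) ≈ 0.345.
Since ε > 0, jelly and peanut butter are substitutes.

0.345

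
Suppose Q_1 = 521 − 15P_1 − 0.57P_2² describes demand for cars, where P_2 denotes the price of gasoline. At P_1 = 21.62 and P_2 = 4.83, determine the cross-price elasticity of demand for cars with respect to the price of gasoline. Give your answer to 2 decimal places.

At P_1 = 21.62 and P_2 = 4.83: Q_1 = 183.403.
∂Q_1/∂P_2 = -1.14P_2 = -1.14(4.83) = -5.5062.
ε = (∂Q_1/∂P_2)(P_2/Q_1) = -5.5062 × (4.83/183.403) ≈ -0.15.

-0.15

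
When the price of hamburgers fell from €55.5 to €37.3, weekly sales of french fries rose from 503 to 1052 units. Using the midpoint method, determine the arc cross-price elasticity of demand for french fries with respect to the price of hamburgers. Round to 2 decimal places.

ΔQ_A = 1052 − 503 = 549; ΔP_B = 37.3 − 55.5 = -18.2.
Midpoints: Q̄_A = 777.5, P̄_B = 46.40.
ε = (ΔQ_A/Q̄_A)/(ΔP_B/P̄_B) = (549/777.5)/(-18.2/46.40) ≈ -1.80.

-1.80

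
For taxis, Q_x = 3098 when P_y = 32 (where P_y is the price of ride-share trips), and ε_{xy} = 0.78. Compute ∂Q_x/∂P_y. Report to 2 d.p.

75.51

ε = (∂Q_x/∂P_y)·(P_y/Q_x) ⇒ ∂Q_x/∂P_y = ε·Q_x/P_y = 0.78 × 3098/32 ≈ 75.51.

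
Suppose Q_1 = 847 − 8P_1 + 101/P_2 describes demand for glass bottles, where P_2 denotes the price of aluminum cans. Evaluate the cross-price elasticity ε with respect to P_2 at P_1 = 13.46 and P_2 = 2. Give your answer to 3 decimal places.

-0.064

At P_1 = 13.46 and P_2 = 2: Q_1 = 789.82.
∂Q_1/∂P_2 = −101/P_2² = -25.2500.
ε = (∂Q_1/∂P_2)(P_2/Q_1) = -25.2500 × (2/789.82) ≈ -0.064.
ε < 0: complements.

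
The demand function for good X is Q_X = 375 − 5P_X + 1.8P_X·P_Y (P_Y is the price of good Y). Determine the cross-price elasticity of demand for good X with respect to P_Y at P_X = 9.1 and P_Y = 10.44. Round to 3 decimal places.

At P_X = 9.1 and P_Y = 10.44: Q_X = 500.507.
∂Q_X/∂P_Y = 1.8P_X = 1.8(9.1) = 16.3800.
ε = (∂Q_X/∂P_Y)(P_Y/Q_X) = 16.3800 × (10.44/500.507) ≈ 0.342.

0.342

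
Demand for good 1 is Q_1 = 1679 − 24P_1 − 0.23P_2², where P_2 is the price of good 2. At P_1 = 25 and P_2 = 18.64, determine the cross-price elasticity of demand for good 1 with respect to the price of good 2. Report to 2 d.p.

-0.16

At P_1 = 25 and P_2 = 18.64: Q_1 = 999.087.
∂Q_1/∂P_2 = -0.46P_2 = -0.46(18.64) = -8.5744.
ε = (∂Q_1/∂P_2)(P_2/Q_1) = -8.5744 × (18.64/999.087) ≈ -0.16.
ε < 0: complements.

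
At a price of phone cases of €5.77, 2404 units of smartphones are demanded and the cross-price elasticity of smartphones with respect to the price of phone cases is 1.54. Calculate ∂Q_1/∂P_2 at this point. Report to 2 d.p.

ε = (∂Q_1/∂P_2)·(P_2/Q_1) ⇒ ∂Q_1/∂P_2 = ε·Q_1/P_2 = 1.54 × 2404/5.77 ≈ 641.62.

641.62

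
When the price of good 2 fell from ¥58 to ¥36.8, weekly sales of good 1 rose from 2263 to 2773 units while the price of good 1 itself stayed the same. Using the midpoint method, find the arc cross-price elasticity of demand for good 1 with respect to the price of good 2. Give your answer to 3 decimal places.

ΔQ_1 = 2773 − 2263 = 510; ΔP_2 = 36.8 − 58 = -21.2.
Midpoints: Q̄_1 = 2518.0, P̄_2 = 47.40.
ε = (ΔQ_1/Q̄_1)/(ΔP_2/P̄_2) = (510/2518.0)/(-21.2/47.40) ≈ -0.453.

-0.453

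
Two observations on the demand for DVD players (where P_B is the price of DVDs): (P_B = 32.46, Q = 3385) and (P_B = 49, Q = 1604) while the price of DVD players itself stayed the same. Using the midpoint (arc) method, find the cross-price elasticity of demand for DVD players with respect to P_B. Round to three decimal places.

ΔQ_A = 1604 − 3385 = -1781; ΔP_B = 49 − 32.46 = 16.54.
Midpoints: Q̄_A = 2494.5, P̄_B = 40.73.
ε = (ΔQ_A/Q̄_A)/(ΔP_B/P̄_B) = (-1781/2494.5)/(16.54/40.73) ≈ -1.758.

-1.758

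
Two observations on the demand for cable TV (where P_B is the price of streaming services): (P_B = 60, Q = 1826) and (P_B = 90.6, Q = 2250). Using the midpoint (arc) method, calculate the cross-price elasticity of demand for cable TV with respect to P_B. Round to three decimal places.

ΔQ_A = 2250 − 1826 = 424; ΔP_B = 90.6 − 60 = 30.6.
Midpoints: Q̄_A = 2038.0, P̄_B = 75.30.
ε = (ΔQ_A/Q̄_A)/(ΔP_B/P̄_B) = (424/2038.0)/(30.6/75.30) ≈ 0.512.
ε > 0: cable TV and streaming services are substitutes.

0.512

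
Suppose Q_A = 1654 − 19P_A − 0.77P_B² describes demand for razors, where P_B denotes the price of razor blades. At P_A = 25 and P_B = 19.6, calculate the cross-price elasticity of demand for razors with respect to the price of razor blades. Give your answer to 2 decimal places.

-0.67

At P_A = 25 and P_B = 19.6: Q_A = 883.197.
∂Q_A/∂P_B = -1.54P_B = -1.54(19.6) = -30.1840.
ε = (∂Q_A/∂P_B)(P_B/Q_A) = -30.1840 × (19.6/883.197) ≈ -0.67.
ε < 0: complements.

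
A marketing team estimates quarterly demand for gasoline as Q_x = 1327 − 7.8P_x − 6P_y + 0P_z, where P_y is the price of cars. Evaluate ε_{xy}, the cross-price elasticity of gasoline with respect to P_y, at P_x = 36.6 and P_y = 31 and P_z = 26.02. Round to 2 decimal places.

At P_x = 36.6 and P_y = 31 and P_z = 26.02: Q_x = 855.52.
∂Q_x/∂P_y = -6.
ε = (∂Q_x/∂P_y)(P_y/Q_x) = -6 × (31/855.52) ≈ -0.22.

-0.22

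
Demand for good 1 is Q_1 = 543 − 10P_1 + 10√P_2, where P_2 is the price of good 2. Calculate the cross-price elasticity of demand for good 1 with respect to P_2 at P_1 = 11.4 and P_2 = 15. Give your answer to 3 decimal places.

At P_1 = 11.4 and P_2 = 15: Q_1 = 467.730.
∂Q_1/∂P_2 = 10/(2√P_2) = 10/(2√15) = 1.2910.
ε = (∂Q_1/∂P_2)(P_2/Q_1) = 1.2910 × (15/467.730) ≈ 0.041.

0.041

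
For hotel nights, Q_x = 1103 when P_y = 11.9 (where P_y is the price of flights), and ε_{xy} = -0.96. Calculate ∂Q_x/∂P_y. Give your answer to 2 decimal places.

ε = (∂Q_x/∂P_y)·(P_y/Q_x) ⇒ ∂Q_x/∂P_y = ε·Q_x/P_y = -0.96 × 1103/11.9 ≈ -88.98.

-88.98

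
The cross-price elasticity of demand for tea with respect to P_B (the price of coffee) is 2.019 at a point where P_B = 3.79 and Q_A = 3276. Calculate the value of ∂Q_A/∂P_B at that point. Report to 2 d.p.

1745.18

ε = (∂Q_A/∂P_B)·(P_B/Q_A) ⇒ ∂Q_A/∂P_B = ε·Q_A/P_B = 2.019 × 3276/3.79 ≈ 1745.18.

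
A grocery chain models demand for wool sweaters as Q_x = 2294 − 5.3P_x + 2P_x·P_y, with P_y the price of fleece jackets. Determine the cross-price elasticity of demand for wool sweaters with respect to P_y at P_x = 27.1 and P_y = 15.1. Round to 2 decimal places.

0.28

At P_x = 27.1 and P_y = 15.1: Q_x = 2968.79.
∂Q_x/∂P_y = 2P_x = 2(27.1) = 54.2000.
ε = (∂Q_x/∂P_y)(P_y/Q_x) = 54.2000 × (15.1/2968.79) ≈ 0.28.
ε > 0: substitutes.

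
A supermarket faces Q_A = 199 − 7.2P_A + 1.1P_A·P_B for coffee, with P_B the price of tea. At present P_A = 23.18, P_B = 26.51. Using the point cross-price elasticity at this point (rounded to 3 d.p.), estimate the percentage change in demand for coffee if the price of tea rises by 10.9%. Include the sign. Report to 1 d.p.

10.4%

At P_A = 23.18, P_B = 26.51: Q_A = 708.056.
∂Q_A/∂P_B = 1.1P_A = 25.4980.
ε = (∂Q_A/∂P_B)(P_B/Q_A) = 25.4980 × 26.51/708.056 ≈ 0.955.
%ΔQ_A ≈ ε × %ΔP_B = 0.955 × (10.9%) = 10.4%.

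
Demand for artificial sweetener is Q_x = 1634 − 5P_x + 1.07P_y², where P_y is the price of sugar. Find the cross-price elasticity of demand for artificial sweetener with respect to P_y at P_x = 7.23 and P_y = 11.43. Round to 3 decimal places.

0.161

At P_x = 7.23 and P_y = 11.43: Q_x = 1737.640.
∂Q_x/∂P_y = 2.14P_y = 2.14(11.43) = 24.4602.
ε = (∂Q_x/∂P_y)(P_y/Q_x) = 24.4602 × (11.43/1737.640) ≈ 0.161.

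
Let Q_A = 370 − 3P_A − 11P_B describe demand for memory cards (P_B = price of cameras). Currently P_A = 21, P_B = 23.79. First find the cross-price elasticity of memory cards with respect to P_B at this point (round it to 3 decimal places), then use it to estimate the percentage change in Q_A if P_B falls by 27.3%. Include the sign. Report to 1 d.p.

157.7%

At P_A = 21, P_B = 23.79: Q_A = 45.31.
∂Q_A/∂P_B = -11.
ε = (∂Q_A/∂P_B)(P_B/Q_A) = -11.0000 × 23.79/45.31 ≈ -5.776.
%ΔQ_A ≈ ε × %ΔP_B = -5.776 × (-27.3%) = 157.7%.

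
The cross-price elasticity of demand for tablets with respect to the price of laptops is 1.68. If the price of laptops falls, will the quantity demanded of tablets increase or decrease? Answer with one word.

ε > 0 and the price of laptops falls, so the quantity of tablets moves in the same direction: it decreases.

decrease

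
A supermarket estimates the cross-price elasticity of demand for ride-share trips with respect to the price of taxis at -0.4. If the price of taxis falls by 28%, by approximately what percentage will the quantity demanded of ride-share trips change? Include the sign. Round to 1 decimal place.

%ΔQ ≈ ε × %ΔP of taxis = -0.4 × (-28%) = 11.2%.
Demand for ride-share trips rises by about 11.2%.

11.2%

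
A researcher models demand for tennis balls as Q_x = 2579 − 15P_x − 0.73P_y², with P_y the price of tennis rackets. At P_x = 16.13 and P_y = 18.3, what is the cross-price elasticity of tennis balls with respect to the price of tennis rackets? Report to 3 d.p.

-0.234

At P_x = 16.13 and P_y = 18.3: Q_x = 2092.580.
∂Q_x/∂P_y = -1.46P_y = -1.46(18.3) = -26.7180.
ε = (∂Q_x/∂P_y)(P_y/Q_x) = -26.7180 × (18.3/2092.580) ≈ -0.234.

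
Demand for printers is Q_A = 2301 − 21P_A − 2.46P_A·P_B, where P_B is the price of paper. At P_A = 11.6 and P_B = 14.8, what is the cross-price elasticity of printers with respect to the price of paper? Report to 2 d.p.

At P_A = 11.6 and P_B = 14.8: Q_A = 1635.067.
∂Q_A/∂P_B = -2.46P_A = -2.46(11.6) = -28.5360.
ε = (∂Q_A/∂P_B)(P_B/Q_A) = -28.5360 × (14.8/1635.067) ≈ -0.26.
ε < 0: complements.

-0.26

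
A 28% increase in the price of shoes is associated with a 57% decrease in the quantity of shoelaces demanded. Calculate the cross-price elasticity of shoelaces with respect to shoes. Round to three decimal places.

-2.036

ε = (%ΔQ of shoelaces) / (%ΔP of shoes) = (-57%) / (28%) ≈ -2.036.
Negative cross-price elasticity: complements.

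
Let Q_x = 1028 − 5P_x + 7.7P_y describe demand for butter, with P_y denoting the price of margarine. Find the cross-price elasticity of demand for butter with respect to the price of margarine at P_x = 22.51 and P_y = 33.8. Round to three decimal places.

At P_x = 22.51 and P_y = 33.8: Q_x = 1175.71.
∂Q_x/∂P_y = 7.7.
ε = (∂Q_x/∂P_y)(P_y/Q_x) = 7.7 × (33.8/1175.71) ≈ 0.221.
Since ε > 0, butter and margarine are substitutes.

0.221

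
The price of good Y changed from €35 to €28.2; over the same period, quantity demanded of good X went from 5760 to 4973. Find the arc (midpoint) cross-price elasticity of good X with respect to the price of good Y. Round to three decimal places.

ΔQ_X = 4973 − 5760 = -787; ΔP_Y = 28.2 − 35 = -6.8.
Midpoints: Q̄_X = 5366.5, P̄_Y = 31.60.
ε = (ΔQ_X/Q̄_X)/(ΔP_Y/P̄_Y) = (-787/5366.5)/(-6.8/31.60) ≈ 0.681.

0.681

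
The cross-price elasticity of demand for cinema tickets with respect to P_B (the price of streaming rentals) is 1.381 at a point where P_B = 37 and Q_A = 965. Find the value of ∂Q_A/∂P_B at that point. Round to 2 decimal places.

36.02

ε = (∂Q_A/∂P_B)·(P_B/Q_A) ⇒ ∂Q_A/∂P_B = ε·Q_A/P_B = 1.381 × 965/37 ≈ 36.02.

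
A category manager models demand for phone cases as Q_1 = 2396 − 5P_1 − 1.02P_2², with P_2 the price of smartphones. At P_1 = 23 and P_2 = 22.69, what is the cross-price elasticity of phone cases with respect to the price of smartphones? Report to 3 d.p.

At P_1 = 23 and P_2 = 22.69: Q_1 = 1755.867.
∂Q_1/∂P_2 = -2.04P_2 = -2.04(22.69) = -46.2876.
ε = (∂Q_1/∂P_2)(P_2/Q_1) = -46.2876 × (22.69/1755.867) ≈ -0.598.
ε < 0: complements.

-0.598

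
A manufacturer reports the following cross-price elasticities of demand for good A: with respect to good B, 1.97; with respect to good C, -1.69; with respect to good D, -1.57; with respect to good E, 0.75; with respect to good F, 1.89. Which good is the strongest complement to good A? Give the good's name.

Complements have ε < 0. The most negative value is -1.69 (good C).

good C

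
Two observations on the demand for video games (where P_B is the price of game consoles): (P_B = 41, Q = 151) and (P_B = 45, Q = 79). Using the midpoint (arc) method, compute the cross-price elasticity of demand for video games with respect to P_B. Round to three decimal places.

ΔQ_A = 79 − 151 = -72; ΔP_B = 45 − 41 = 4.
Midpoints: Q̄_A = 115.0, P̄_B = 43.00.
ε = (ΔQ_A/Q̄_A)/(ΔP_B/P̄_B) = (-72/115.0)/(4/43.00) ≈ -6.730.
ε < 0: video games and game consoles are complements.

-6.730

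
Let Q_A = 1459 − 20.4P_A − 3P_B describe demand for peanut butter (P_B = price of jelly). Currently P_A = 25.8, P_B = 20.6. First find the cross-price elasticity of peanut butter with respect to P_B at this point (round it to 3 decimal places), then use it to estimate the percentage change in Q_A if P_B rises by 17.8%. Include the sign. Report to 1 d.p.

At P_A = 25.8, P_B = 20.6: Q_A = 870.88.
∂Q_A/∂P_B = -3.
ε = (∂Q_A/∂P_B)(P_B/Q_A) = -3.0000 × 20.6/870.88 ≈ -0.071.
%ΔQ_A ≈ ε × %ΔP_B = -0.071 × (17.8%) = -1.3%.

-1.3%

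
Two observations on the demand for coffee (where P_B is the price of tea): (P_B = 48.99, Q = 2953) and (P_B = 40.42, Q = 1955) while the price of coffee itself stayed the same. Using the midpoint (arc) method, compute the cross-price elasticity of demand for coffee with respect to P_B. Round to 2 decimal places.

ΔQ_A = 1955 − 2953 = -998; ΔP_B = 40.42 − 48.99 = -8.57.
Midpoints: Q̄_A = 2454.0, P̄_B = 44.70.
ε = (ΔQ_A/Q̄_A)/(ΔP_B/P̄_B) = (-998/2454.0)/(-8.57/44.70) ≈ 2.12.

2.12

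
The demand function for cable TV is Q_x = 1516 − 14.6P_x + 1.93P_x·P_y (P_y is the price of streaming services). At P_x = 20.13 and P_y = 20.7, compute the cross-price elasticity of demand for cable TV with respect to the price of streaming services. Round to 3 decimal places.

At P_x = 20.13 and P_y = 20.7: Q_x = 2026.316.
∂Q_x/∂P_y = 1.93P_x = 1.93(20.13) = 38.8509.
ε = (∂Q_x/∂P_y)(P_y/Q_x) = 38.8509 × (20.7/2026.316) ≈ 0.397.

0.397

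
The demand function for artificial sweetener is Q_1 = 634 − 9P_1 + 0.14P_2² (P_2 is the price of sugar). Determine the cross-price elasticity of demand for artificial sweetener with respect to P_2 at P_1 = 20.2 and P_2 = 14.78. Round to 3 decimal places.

0.127

At P_1 = 20.2 and P_2 = 14.78: Q_1 = 482.783.
∂Q_1/∂P_2 = 0.28P_2 = 0.28(14.78) = 4.1384.
ε = (∂Q_1/∂P_2)(P_2/Q_1) = 4.1384 × (14.78/482.783) ≈ 0.127.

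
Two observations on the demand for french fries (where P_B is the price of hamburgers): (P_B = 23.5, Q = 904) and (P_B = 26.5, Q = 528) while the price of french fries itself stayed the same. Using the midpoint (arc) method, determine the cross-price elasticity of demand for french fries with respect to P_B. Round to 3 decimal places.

-4.376

ΔQ_A = 528 − 904 = -376; ΔP_B = 26.5 − 23.5 = 3.
Midpoints: Q̄_A = 716.0, P̄_B = 25.00.
ε = (ΔQ_A/Q̄_A)/(ΔP_B/P̄_B) = (-376/716.0)/(3/25.00) ≈ -4.376.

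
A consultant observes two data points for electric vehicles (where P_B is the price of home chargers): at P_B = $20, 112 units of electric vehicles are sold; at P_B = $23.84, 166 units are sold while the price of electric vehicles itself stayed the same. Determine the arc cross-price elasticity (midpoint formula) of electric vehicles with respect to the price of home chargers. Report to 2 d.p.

2.22

ΔQ_A = 166 − 112 = 54; ΔP_B = 23.84 − 20 = 3.84.
Midpoints: Q̄_A = 139.0, P̄_B = 21.92.
ε = (ΔQ_A/Q̄_A)/(ΔP_B/P̄_B) = (54/139.0)/(3.84/21.92) ≈ 2.22.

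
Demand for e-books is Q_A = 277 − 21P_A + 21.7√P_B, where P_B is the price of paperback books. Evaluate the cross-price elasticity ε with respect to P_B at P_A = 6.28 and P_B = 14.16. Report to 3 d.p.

At P_A = 6.28 and P_B = 14.16: Q_A = 226.777.
∂Q_A/∂P_B = 21.7/(2√P_B) = 21.7/(2√14.16) = 2.8834.
ε = (∂Q_A/∂P_B)(P_B/Q_A) = 2.8834 × (14.16/226.777) ≈ 0.180.

0.180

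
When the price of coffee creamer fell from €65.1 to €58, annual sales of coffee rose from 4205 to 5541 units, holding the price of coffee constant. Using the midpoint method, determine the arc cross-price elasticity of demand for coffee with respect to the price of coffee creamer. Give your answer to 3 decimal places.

-2.377

ΔQ_A = 5541 − 4205 = 1336; ΔP_B = 58 − 65.1 = -7.1.
Midpoints: Q̄_A = 4873.0, P̄_B = 61.55.
ε = (ΔQ_A/Q̄_A)/(ΔP_B/P̄_B) = (1336/4873.0)/(-7.1/61.55) ≈ -2.377.
ε < 0: coffee and coffee creamer are complements.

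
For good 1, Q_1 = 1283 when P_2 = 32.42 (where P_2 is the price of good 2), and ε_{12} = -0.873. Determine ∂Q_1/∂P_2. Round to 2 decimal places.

ε = (∂Q_1/∂P_2)·(P_2/Q_1) ⇒ ∂Q_1/∂P_2 = ε·Q_1/P_2 = -0.873 × 1283/32.42 ≈ -34.55.

-34.55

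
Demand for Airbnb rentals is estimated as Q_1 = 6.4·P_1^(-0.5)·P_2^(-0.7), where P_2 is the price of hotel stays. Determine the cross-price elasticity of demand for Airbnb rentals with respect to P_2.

In a log-linear (constant-elasticity) demand function, the coefficient on the exponent of P_2 is the cross-price elasticity.
ε = -0.70. Negative, so Airbnb rentals and hotel stays are complements.

-0.70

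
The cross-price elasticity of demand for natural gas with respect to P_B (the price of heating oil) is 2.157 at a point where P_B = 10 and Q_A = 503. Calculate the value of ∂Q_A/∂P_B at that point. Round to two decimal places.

ε = (∂Q_A/∂P_B)·(P_B/Q_A) ⇒ ∂Q_A/∂P_B = ε·Q_A/P_B = 2.157 × 503/10 ≈ 108.50.

108.50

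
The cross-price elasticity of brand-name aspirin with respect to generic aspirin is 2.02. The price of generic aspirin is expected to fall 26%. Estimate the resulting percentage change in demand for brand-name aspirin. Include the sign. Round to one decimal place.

%ΔQ ≈ ε × %ΔP of generic aspirin = 2.02 × (-26%) = -52.5%.

-52.5%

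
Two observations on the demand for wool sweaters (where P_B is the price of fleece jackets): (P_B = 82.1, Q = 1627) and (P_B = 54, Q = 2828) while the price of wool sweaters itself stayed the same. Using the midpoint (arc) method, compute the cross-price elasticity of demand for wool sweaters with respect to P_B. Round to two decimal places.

ΔQ_A = 2828 − 1627 = 1201; ΔP_B = 54 − 82.1 = -28.1.
Midpoints: Q̄_A = 2227.5, P̄_B = 68.05.
ε = (ΔQ_A/Q̄_A)/(ΔP_B/P̄_B) = (1201/2227.5)/(-28.1/68.05) ≈ -1.31.

-1.31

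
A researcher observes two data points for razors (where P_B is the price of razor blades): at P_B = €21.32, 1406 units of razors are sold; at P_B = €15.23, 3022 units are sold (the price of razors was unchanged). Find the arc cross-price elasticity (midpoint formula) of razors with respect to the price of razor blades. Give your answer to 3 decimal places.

ΔQ_A = 3022 − 1406 = 1616; ΔP_B = 15.23 − 21.32 = -6.09.
Midpoints: Q̄_A = 2214.0, P̄_B = 18.27.
ε = (ΔQ_A/Q̄_A)/(ΔP_B/P̄_B) = (1616/2214.0)/(-6.09/18.27) ≈ -2.190.
ε < 0: razors and razor blades are complements.

-2.190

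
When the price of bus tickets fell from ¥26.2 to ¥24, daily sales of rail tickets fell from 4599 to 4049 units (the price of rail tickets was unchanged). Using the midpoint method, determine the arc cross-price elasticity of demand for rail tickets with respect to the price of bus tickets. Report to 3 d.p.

1.451

ΔQ_A = 4049 − 4599 = -550; ΔP_B = 24 − 26.2 = -2.2.
Midpoints: Q̄_A = 4324.0, P̄_B = 25.10.
ε = (ΔQ_A/Q̄_A)/(ΔP_B/P̄_B) = (-550/4324.0)/(-2.2/25.10) ≈ 1.451.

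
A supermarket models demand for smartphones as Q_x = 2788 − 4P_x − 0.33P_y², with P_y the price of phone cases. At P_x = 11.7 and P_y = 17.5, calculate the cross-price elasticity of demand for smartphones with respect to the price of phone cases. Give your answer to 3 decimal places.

At P_x = 11.7 and P_y = 17.5: Q_x = 2640.137.
∂Q_x/∂P_y = -0.66P_y = -0.66(17.5) = -11.5500.
ε = (∂Q_x/∂P_y)(P_y/Q_x) = -11.5500 × (17.5/2640.137) ≈ -0.077.
ε < 0: complements.

-0.077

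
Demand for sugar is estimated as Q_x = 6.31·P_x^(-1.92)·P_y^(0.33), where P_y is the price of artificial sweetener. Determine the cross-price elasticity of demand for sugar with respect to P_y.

In a log-linear (constant-elasticity) demand function, the coefficient on the exponent of P_y is the cross-price elasticity.
ε = 0.33. Positive, so sugar and artificial sweetener are substitutes.

0.33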